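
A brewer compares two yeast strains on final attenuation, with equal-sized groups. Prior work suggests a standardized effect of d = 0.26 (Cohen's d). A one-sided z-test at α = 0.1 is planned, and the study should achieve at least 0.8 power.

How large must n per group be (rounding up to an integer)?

Set Φ(δ − 1.282) = 0.8; then δ − 1.282 = Φ⁻¹(0.8) = 0.842, giving δ = 2.123.
δ = d·√(n/2) ⇒ n = 2(δ/d)² = 2 × (2.123 / 0.26)² = 133.37.
Round up to the next whole unit.

n = 134 per group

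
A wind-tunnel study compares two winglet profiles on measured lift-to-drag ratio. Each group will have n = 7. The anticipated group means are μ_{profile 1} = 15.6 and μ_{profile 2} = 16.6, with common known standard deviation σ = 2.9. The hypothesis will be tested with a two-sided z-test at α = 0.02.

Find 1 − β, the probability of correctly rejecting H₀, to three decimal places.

Power ≈ 0.048

Standardized effect: d = |μ_{profile 1} − μ_{profile 2}| / σ = |15.6 − 16.6| / 2.9 = 0.3448
Noncentrality parameter: δ = d·√(n/2) = 0.3448 × √(7/2) = 0.6451
Critical value for a two-sided test at α = 0.02: z_{α/2} = 2.326.
Power = Φ(δ − 2.326) + Φ(−δ − 2.326) = Φ(-1.681) + Φ(-2.971) = 0.0464 + 0.0015 = 0.0478.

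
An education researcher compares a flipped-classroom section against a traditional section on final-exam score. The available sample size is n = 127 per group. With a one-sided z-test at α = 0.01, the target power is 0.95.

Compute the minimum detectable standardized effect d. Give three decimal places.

Required noncentrality: δ = z_{0.01} + z_{0.05} = 2.326 + 1.645 = 3.971.
δ = d·√(n/2) ⇒ d = δ/√(n/2) = 3.971/√(127/2) = 0.4984.

d ≈ 0.498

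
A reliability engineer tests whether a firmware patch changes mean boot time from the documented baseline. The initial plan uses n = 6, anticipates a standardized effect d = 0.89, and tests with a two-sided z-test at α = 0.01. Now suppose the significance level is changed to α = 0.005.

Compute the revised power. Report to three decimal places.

Power ≈ 0.265

δ = d·√n = 0.89 × √6 = 2.1800 (unchanged). New critical value: z_{0.0025} = 2.807.
Revised power = Φ(δ − 2.807) + Φ(−δ − 2.807) = Φ(-0.627) + Φ(-4.987) = 0.2653 + 0.0000 = 0.2653.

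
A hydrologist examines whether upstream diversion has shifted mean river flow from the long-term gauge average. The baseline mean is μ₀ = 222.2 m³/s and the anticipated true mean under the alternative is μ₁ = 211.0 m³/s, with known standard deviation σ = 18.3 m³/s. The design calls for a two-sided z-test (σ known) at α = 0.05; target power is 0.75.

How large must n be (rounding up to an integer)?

n = 19

Standardized effect: d = |μ₁ − μ₀| / σ = |211.0 − 222.2| / 18.3 = 0.6120
For power 0.75 need Φ(δ − z_{0.025}) = 0.75, so δ = z_{0.025} + z_{0.25} = 1.960 + 0.674 = 2.634.
(Ignoring the negligible lower-tail rejection probability gives the usual closed-form inversion.)
δ = d·√n ⇒ n = (δ/d)² = (2.634 / 0.6120)² = 18.53.
Rounding up, n = 19.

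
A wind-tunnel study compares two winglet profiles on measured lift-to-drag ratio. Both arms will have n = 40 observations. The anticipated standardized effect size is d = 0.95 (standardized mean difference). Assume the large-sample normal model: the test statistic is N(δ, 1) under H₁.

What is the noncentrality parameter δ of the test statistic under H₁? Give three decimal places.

δ = d·√(n/2) = 0.95 × √(40/2) = 4.2485

δ ≈ 4.249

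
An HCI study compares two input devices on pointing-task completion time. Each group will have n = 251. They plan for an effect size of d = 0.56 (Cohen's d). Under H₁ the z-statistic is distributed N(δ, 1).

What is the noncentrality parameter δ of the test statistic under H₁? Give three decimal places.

The noncentrality parameter scales effect size by the design's sample-size factor: δ = d·√(n/2) = 0.56 × √(251/2) = 6.2735

δ ≈ 6.273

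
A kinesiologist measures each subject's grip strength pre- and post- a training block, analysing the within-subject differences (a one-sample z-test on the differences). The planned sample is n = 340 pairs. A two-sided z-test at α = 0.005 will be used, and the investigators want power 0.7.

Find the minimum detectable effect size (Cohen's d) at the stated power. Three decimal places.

d ≈ 0.181

Need Φ(δ − 2.807) = 0.7, so δ = 2.807 + 0.524 = 3.331.
(The second rejection-region term Φ(−δ − z_{α/2}) is negligible and dropped.)
δ = d·√n ⇒ d = δ/√n = 3.331/√340 = 0.1807.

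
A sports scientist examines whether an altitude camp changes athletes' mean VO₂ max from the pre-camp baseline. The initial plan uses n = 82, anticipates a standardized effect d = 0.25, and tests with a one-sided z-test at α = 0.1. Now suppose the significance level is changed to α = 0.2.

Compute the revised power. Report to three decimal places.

δ = d·√n = 0.25 × √82 = 2.2638 (unchanged). New critical value: z_{0.2} = 0.842.
Revised power = P(Z > 0.842 − δ) = Φ(1.422) = 0.9225.

Power ≈ 0.923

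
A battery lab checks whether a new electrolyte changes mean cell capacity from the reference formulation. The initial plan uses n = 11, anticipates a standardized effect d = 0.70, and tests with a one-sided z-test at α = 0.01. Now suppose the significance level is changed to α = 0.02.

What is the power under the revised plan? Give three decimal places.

Power ≈ 0.606

δ = d·√n = 0.70 × √11 = 2.3216 (unchanged). New critical value: z_{0.02} = 2.054.
Revised power = P(Z > 2.054 − δ) = Φ(0.268) = 0.6056.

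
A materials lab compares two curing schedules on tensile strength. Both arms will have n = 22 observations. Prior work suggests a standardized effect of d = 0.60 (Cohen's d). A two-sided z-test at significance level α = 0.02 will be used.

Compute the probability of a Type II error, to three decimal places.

β ≈ 0.632

Noncentrality parameter: δ = d·√(n/2) = 0.60 × √(22/2) = 1.9900
Two-sided α = 0.02 → critical value z_{0.01} = 2.326.
Power = Φ(δ − 2.326) + Φ(−δ − 2.326) = Φ(-0.336) + Φ(-4.316) = 0.3683 + 0.0000 = 0.3683.
Type II error: β = 1 − power = 1 − 0.3683 = 0.6317.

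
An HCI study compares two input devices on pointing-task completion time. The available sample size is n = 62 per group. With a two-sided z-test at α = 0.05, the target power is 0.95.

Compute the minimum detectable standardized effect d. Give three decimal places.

d ≈ 0.647

Required noncentrality: δ = z_{0.025} + z_{0.05} = 1.960 + 1.645 = 3.605.
(Lower-tail contribution to power is negligible for δ > 0.)
δ = d·√(n/2) ⇒ d = δ/√(n/2) = 3.605/√(62/2) = 0.6474.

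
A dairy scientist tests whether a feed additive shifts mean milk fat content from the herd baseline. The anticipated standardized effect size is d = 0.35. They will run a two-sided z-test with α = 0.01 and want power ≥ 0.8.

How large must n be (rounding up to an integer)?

n = 96

Set Φ(δ − 2.576) = 0.8; then δ − 2.576 = Φ⁻¹(0.8) = 0.842, giving δ = 3.417.
(The Φ(−δ − z_{α/2}) term is vanishingly small for δ > 0 and is dropped in the standard sample-size formula.)
δ = d·√n ⇒ n = (δ/d)² = (3.417 / 0.35)² = 95.34.
Rounding up, n = 96.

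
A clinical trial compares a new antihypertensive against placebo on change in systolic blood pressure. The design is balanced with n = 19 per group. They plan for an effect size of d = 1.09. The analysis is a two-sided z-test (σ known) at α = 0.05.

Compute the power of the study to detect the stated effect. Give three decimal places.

Noncentrality parameter: δ = d·√(n/2) = 1.09 × √(19/2) = 3.3596
Two-sided α = 0.05 → critical value z_{0.025} = 1.960.
Power = Φ(δ − 1.960) + Φ(−δ − 1.960) = Φ(1.400) + Φ(-5.320) = 0.9192 + 0.0000 = 0.9192.

Power ≈ 0.919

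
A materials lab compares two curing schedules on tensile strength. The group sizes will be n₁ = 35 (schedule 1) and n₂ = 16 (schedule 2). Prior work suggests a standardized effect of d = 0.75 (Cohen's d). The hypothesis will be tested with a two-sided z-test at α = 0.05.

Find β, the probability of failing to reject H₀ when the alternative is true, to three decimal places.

β ≈ 0.300

Noncentrality parameter: λ = d / √(1/n₁ + 1/n₂) = 0.75 / √(1/35 + 1/16) = 2.4853
Critical value for a two-sided test at α = 0.05: z_{α/2} = 1.960.
Power = Φ(λ − 1.960) + Φ(−λ − 1.960) = Φ(0.525) + Φ(-4.445) = 0.7003 + 0.0000 = 0.7003.
Type II error: β = 1 − power = 1 − 0.7003 = 0.2997.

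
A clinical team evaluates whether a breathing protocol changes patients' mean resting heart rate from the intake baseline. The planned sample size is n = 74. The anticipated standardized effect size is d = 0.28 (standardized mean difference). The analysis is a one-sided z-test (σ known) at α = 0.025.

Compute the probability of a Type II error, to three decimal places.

Noncentrality parameter: δ = d·√n = 0.28 × √74 = 2.4087
Critical value for a one-sided test at α = 0.025: z_α = 1.960.
Power = P(Z > 1.960 − δ) = Φ(0.449) = 0.6732.
Type II error: β = 1 − power = 1 − 0.6732 = 0.3268.

β ≈ 0.327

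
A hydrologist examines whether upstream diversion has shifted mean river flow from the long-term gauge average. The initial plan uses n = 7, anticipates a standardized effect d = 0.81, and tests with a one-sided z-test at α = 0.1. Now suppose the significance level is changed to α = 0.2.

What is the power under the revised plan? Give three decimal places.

δ = d·√n = 0.81 × √7 = 2.1431 (unchanged). New critical value: z_{0.2} = 0.842.
Revised power = P(Z > 0.842 − δ) = Φ(1.301) = 0.9034.

Power ≈ 0.903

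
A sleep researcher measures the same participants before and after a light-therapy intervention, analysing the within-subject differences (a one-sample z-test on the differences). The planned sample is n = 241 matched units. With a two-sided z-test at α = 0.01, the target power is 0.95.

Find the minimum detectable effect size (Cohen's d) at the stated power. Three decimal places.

Need Φ(δ − 2.576) = 0.95, so δ = 2.576 + 1.645 = 4.221.
(The second rejection-region term Φ(−δ − z_{α/2}) is negligible and dropped.)
δ = d·√n ⇒ d = δ/√n = 4.221/√241 = 0.2719.

d ≈ 0.272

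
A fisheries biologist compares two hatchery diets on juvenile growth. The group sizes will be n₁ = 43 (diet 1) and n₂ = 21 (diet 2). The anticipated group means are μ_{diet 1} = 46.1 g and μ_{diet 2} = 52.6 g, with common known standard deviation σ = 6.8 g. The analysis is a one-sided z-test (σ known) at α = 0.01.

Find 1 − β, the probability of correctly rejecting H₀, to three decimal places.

Power ≈ 0.897

Standardized effect: d = |μ_{diet 1} − μ_{diet 2}| / σ = |46.1 − 52.6| / 6.8 = 0.9559
Noncentrality parameter: δ = d / √(1/n₁ + 1/n₂) = 0.9559 / √(1/43 + 1/21) = 3.5905
One-sided α = 0.01 → critical value z_{0.01} = 2.326.
Power = P(Z > 2.326 − δ) = Φ(1.264) = 0.8969.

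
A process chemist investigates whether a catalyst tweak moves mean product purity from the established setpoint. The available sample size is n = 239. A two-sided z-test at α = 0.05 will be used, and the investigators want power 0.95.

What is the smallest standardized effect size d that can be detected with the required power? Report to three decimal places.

d ≈ 0.233

Required noncentrality: δ = z_{0.025} + z_{0.05} = 1.960 + 1.645 = 3.605.
(The second rejection-region term Φ(−δ − z_{α/2}) is negligible and dropped.)
δ = d·√n ⇒ d = δ/√n = 3.605/√239 = 0.2332.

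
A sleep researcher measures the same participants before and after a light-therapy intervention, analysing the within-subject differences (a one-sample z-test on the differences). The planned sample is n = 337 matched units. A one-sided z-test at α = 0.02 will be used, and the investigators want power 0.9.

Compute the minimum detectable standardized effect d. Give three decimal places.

Required noncentrality: δ = z_{0.02} + z_{0.10} = 2.054 + 1.282 = 3.335.
δ = d·√n ⇒ d = δ/√n = 3.335/√337 = 0.1817.

d ≈ 0.182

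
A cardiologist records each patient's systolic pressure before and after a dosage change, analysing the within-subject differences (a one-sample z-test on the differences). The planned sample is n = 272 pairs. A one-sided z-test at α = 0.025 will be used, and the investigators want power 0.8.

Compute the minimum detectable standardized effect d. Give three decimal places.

d ≈ 0.170

Need Φ(δ − 1.960) = 0.8, so δ = 1.960 + 0.842 = 2.802.
δ = d·√n ⇒ d = δ/√n = 2.802/√272 = 0.1699.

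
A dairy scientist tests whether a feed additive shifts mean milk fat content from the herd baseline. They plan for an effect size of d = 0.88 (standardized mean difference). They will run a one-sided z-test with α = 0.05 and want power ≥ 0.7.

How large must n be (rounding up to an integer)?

For power 0.7 need Φ(δ − z_{0.05}) = 0.7, so δ = z_{0.05} + z_{0.30} = 1.645 + 0.524 = 2.169.
δ = d·√n ⇒ n = (δ/d)² = (2.169 / 0.88)² = 6.08.
Round up to the next whole unit.

n = 7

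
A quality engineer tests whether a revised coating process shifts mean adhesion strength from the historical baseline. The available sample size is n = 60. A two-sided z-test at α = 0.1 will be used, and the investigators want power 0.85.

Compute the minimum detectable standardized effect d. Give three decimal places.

Need Φ(δ − 1.645) = 0.85, so δ = 1.645 + 1.036 = 2.681.
(The second rejection-region term Φ(−δ − z_{α/2}) is negligible and dropped.)
δ = d·√n ⇒ d = δ/√n = 2.681/√60 = 0.3462.

d ≈ 0.346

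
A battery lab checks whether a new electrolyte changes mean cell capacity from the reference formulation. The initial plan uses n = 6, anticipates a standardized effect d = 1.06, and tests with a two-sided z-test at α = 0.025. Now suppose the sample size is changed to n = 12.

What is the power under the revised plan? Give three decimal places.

Power ≈ 0.924

With n = 12: δ = d·√n = 1.06 × √12 = 3.6719. Critical value z_{0.0125} = 2.241.
Revised power = Φ(δ − 2.241) + Φ(−δ − 2.241) = Φ(1.431) + Φ(-5.913) = 0.9237 + 0.0000 = 0.9237.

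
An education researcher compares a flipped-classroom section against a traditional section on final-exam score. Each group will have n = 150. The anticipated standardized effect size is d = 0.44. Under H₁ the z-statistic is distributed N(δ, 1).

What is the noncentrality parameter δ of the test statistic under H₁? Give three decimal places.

δ = d·√(n/2) = 0.44 × √(150/2) = 3.8105

δ ≈ 3.811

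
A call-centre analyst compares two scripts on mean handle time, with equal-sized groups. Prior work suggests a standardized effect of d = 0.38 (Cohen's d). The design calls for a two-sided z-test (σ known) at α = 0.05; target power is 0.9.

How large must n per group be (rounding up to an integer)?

n = 146 per group

For power 0.9 need Φ(δ − z_{0.025}) = 0.9, so δ = z_{0.025} + z_{0.10} = 1.960 + 1.282 = 3.242.
(For δ > 0 the lower-tail rejection region contributes negligibly to power, so the one-term inversion is standard.)
δ = d·√(n/2) ⇒ n = 2(δ/d)² = 2 × (3.242 / 0.38)² = 145.53.
Round up to the next whole unit.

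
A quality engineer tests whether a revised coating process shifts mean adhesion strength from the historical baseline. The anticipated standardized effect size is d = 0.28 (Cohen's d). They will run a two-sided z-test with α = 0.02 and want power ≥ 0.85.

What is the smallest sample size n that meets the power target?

n = 145

For power 0.85 need Φ(δ − z_{0.01}) = 0.85, so δ = z_{0.01} + z_{0.15} = 2.326 + 1.036 = 3.363.
(Ignoring the negligible lower-tail rejection probability gives the usual closed-form inversion.)
δ = d·√n ⇒ n = (δ/d)² = (3.363 / 0.28)² = 144.24.
Rounding up, n = 145.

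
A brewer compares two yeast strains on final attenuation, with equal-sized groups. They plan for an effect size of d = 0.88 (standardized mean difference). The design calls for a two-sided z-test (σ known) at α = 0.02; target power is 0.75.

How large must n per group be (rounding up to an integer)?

n = 24 per group

Set Φ(δ − 2.326) = 0.75; then δ − 2.326 = Φ⁻¹(0.75) = 0.674, giving δ = 3.001.
(The Φ(−δ − z_{α/2}) term is vanishingly small for δ > 0 and is dropped in the standard sample-size formula.)
δ = d·√(n/2) ⇒ n = 2(δ/d)² = 2 × (3.001 / 0.88)² = 23.26.
Round up to the next whole unit.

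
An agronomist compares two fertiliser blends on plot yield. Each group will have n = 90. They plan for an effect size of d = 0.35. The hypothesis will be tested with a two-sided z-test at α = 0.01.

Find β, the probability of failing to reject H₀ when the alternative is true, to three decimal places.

Noncentrality parameter: δ = d·√(n/2) = 0.35 × √(90/2) = 2.3479
Two-sided α = 0.01 → critical value z_{0.005} = 2.576.
Power = Φ(δ − 2.576) + Φ(−δ − 2.576) = Φ(-0.228) + Φ(-4.924) = 0.4098 + 0.0000 = 0.4098.
Type II error: β = 1 − power = 1 − 0.4098 = 0.5902.

β ≈ 0.590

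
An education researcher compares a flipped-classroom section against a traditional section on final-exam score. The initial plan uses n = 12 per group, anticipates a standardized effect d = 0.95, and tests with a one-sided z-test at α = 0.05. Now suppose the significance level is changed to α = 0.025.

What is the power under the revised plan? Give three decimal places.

Power ≈ 0.643

δ = d·√(n/2) = 0.95 × √(12/2) = 2.3270 (unchanged). New critical value: z_{0.025} = 1.960.
Revised power = Φ(δ − 1.960) = Φ(0.367) = 0.6432.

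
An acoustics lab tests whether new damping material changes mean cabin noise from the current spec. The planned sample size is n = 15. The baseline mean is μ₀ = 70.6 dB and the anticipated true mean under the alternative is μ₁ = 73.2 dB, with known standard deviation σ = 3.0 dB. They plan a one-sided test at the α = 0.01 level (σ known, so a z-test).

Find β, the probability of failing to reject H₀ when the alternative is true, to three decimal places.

β ≈ 0.151

Standardized effect: d = |μ₁ − μ₀| / σ = |73.2 − 70.6| / 3.0 = 0.8667
Noncentrality parameter: δ = d·√n = 0.8667 × √15 = 3.3566
One-sided α = 0.01 → critical value z_{0.01} = 2.326.
Power = P(Z > 2.326 − δ) = Φ(1.030) = 0.8486.
Type II error: β = 1 − power = 1 − 0.8486 = 0.1514.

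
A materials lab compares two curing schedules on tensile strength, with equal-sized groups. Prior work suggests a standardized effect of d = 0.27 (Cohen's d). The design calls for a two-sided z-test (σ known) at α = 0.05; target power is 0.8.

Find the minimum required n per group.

n = 216 per group

For power 0.8 need Φ(δ − z_{0.025}) = 0.8, so δ = z_{0.025} + z_{0.20} = 1.960 + 0.842 = 2.802.
(For δ > 0 the lower-tail rejection region contributes negligibly to power, so the one-term inversion is standard.)
δ = d·√(n/2) ⇒ n = 2(δ/d)² = 2 × (2.802 / 0.27)² = 215.33.
Rounding up, n = 216 per group.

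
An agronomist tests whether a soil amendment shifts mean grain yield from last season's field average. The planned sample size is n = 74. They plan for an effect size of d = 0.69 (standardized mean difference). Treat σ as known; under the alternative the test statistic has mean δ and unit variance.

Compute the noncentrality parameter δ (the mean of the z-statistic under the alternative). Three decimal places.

δ ≈ 5.936

δ = d·√n = 0.69 × √74 = 5.9356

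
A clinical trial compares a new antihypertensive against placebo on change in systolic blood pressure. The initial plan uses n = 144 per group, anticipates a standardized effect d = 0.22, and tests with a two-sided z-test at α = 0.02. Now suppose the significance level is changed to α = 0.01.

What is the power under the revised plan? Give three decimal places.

Power ≈ 0.239

δ = d·√(n/2) = 0.22 × √(144/2) = 1.8668 (unchanged). New critical value: z_{0.005} = 2.576.
Revised power = Φ(δ − 2.576) + Φ(−δ − 2.576) = Φ(-0.709) + Φ(-4.443) = 0.2391 + 0.0000 = 0.2391.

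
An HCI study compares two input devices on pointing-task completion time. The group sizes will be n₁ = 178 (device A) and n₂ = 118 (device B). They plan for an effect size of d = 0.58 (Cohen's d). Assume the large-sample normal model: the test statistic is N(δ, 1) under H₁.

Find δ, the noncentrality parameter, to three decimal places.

δ ≈ 4.886

δ = d / √(1/n₁ + 1/n₂) = 0.58 / √(1/178 + 1/118) = 4.8858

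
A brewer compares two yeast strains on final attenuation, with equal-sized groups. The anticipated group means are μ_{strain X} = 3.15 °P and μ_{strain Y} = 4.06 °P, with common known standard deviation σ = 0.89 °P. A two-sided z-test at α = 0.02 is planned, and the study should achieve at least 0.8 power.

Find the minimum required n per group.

Standardized effect: d = |μ_{strain X} − μ_{strain Y}| / σ = |3.15 − 4.06| / 0.89 = 1.0225
Set Φ(δ − 2.326) = 0.8; then δ − 2.326 = Φ⁻¹(0.8) = 0.842, giving δ = 3.168.
(For δ > 0 the lower-tail rejection region contributes negligibly to power, so the one-term inversion is standard.)
δ = d·√(n/2) ⇒ n = 2(δ/d)² = 2 × (3.168 / 1.0225)² = 19.20.
Round up to the next whole unit.

n = 20 per group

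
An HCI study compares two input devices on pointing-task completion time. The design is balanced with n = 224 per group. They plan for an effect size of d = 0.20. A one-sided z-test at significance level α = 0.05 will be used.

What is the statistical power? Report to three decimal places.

Power ≈ 0.681

Noncentrality parameter: δ = d·√(n/2) = 0.20 × √(224/2) = 2.1166
Critical value for a one-sided test at α = 0.05: z_α = 1.645.
Power = Φ(δ − 1.645) = Φ(0.472) = 0.6814.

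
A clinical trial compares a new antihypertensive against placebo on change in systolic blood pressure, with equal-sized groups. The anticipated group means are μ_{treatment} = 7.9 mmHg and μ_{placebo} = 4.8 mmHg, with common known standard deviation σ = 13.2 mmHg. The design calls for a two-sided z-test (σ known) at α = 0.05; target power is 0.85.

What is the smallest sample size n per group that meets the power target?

Standardized effect: d = |μ_{treatment} − μ_{placebo}| / σ = |7.9 − 4.8| / 13.2 = 0.2348
For power 0.85 need Φ(δ − z_{0.025}) = 0.85, so δ = z_{0.025} + z_{0.15} = 1.960 + 1.036 = 2.996.
(For δ > 0 the lower-tail rejection region contributes negligibly to power, so the one-term inversion is standard.)
δ = d·√(n/2) ⇒ n = 2(δ/d)² = 2 × (2.996 / 0.2348)² = 325.58.
Rounding up, n = 326 per group.

n = 326 per group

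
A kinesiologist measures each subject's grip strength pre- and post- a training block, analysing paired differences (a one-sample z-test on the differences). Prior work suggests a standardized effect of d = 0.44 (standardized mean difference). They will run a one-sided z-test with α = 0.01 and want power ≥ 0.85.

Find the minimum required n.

n = 59

Set Φ(δ − 2.326) = 0.85; then δ − 2.326 = Φ⁻¹(0.85) = 1.036, giving δ = 3.363.
δ = d·√n ⇒ n = (δ/d)² = (3.363 / 0.44)² = 58.41.
Round up to the next whole unit.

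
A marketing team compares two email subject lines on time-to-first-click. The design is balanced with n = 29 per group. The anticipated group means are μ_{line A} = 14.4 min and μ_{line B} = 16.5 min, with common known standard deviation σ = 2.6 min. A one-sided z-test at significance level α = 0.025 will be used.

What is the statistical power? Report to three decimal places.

Power ≈ 0.868

Standardized effect: d = |μ_{line A} − μ_{line B}| / σ = |14.4 − 16.5| / 2.6 = 0.8077
Noncentrality parameter: λ = d·√(n/2) = 0.8077 × √(29/2) = 3.0756
Critical value for a one-sided test at α = 0.025: z_α = 1.960.
Power = Φ(λ − 1.960) = Φ(1.116) = 0.8677.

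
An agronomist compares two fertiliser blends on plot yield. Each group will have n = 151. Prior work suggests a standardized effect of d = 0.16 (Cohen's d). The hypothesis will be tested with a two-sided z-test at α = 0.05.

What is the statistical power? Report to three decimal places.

Power ≈ 0.285

Noncentrality parameter: δ = d·√(n/2) = 0.16 × √(151/2) = 1.3903
Critical value for a two-sided test at α = 0.05: z_{α/2} = 1.960.
Power = Φ(δ − 1.960) + Φ(−δ − 1.960) = Φ(-0.570) + Φ(-3.350) = 0.2844 + 0.0004 = 0.2848.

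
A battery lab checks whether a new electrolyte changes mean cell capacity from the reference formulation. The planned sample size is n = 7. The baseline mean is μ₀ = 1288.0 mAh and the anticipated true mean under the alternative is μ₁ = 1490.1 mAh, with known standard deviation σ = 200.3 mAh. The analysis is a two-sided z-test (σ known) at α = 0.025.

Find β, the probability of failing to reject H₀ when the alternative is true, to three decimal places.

Standardized effect: d = |μ₁ − μ₀| / σ = |1490.1 − 1288.0| / 200.3 = 1.0090
Noncentrality parameter: δ = d·√n = 1.0090 × √7 = 2.6695
Critical value for a two-sided test at α = 0.025: z_{α/2} = 2.241.
Power = Φ(δ − 2.241) + Φ(−δ − 2.241) = Φ(0.428) + Φ(-4.911) = 0.6657 + 0.0000 = 0.6657.
Type II error: β = 1 − power = 1 − 0.6657 = 0.3343.

β ≈ 0.334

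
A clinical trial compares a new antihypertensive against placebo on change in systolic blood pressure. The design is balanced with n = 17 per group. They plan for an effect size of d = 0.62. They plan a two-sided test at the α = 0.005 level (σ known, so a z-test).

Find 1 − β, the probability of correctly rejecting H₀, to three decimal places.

Power ≈ 0.159

Noncentrality parameter: δ = d·√(n/2) = 0.62 × √(17/2) = 1.8076
Critical value for a two-sided test at α = 0.005: z_{α/2} = 2.807.
Power = Φ(δ − 2.807) + Φ(−δ − 2.807) = Φ(-0.999) + Φ(-4.615) = 0.1588 + 0.0000 = 0.1588.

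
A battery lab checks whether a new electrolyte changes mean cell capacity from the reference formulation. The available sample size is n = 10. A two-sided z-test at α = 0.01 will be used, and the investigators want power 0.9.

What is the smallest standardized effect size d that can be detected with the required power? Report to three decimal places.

Required noncentrality: δ = z_{0.005} + z_{0.10} = 2.576 + 1.282 = 3.857.
(Lower-tail contribution to power is negligible for δ > 0.)
δ = d·√n ⇒ d = δ/√n = 3.857/√10 = 1.2198.

d ≈ 1.220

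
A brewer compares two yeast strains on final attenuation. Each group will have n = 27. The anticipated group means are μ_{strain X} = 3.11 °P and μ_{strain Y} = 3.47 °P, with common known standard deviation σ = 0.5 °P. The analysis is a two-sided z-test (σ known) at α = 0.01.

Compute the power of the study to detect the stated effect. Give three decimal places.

Power ≈ 0.528

Standardized effect: d = |μ_{strain X} − μ_{strain Y}| / σ = |3.11 − 3.47| / 0.5 = 0.7200
Noncentrality parameter: δ = d·√(n/2) = 0.7200 × √(27/2) = 2.6454
Critical value for a two-sided test at α = 0.01: z_{α/2} = 2.576.
Power = Φ(δ − 2.576) + Φ(−δ − 2.576) = Φ(0.070) + Φ(-5.221) = 0.5278 + 0.0000 = 0.5278.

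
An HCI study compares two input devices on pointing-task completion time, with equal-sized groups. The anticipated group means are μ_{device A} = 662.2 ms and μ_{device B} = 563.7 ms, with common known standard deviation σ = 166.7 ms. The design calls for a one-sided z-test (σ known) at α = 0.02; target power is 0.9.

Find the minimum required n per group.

Standardized effect: d = |μ_{device A} − μ_{device B}| / σ = |662.2 − 563.7| / 166.7 = 0.5909
Set Φ(δ − 2.054) = 0.9; then δ − 2.054 = Φ⁻¹(0.9) = 1.282, giving δ = 3.335.
δ = d·√(n/2) ⇒ n = 2(δ/d)² = 2 × (3.335 / 0.5909)² = 63.72.
Round up to the next whole unit.

n = 64 per group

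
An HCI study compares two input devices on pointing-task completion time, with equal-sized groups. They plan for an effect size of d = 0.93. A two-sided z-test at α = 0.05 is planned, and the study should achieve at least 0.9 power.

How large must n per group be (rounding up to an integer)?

Set Φ(δ − 1.960) = 0.9; then δ − 1.960 = Φ⁻¹(0.9) = 1.282, giving δ = 3.242.
(Ignoring the negligible lower-tail rejection probability gives the usual closed-form inversion.)
δ = d·√(n/2) ⇒ n = 2(δ/d)² = 2 × (3.242 / 0.93)² = 24.30.
Round up to the next whole unit.

n = 25 per group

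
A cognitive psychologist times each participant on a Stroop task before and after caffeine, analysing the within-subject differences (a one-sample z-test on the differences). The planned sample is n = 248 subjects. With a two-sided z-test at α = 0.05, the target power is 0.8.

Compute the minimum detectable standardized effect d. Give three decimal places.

Need Φ(δ − 1.960) = 0.8, so δ = 1.960 + 0.842 = 2.802.
(The second rejection-region term Φ(−δ − z_{α/2}) is negligible and dropped.)
δ = d·√n ⇒ d = δ/√n = 2.802/√248 = 0.1779.

d ≈ 0.178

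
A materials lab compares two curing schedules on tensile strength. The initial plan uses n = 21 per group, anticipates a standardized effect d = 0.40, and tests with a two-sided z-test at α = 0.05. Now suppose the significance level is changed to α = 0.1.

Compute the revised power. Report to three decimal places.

δ = d·√(n/2) = 0.40 × √(21/2) = 1.2961 (unchanged). New critical value: z_{0.05} = 1.645.
Revised power = Φ(δ − 1.645) + Φ(−δ − 1.645) = Φ(-0.349) + Φ(-2.941) = 0.3637 + 0.0016 = 0.3653.

Power ≈ 0.365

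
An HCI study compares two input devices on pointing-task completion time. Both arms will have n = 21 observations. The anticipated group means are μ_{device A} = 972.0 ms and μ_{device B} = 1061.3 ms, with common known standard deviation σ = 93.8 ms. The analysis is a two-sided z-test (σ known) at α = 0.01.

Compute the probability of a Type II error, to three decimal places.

β ≈ 0.305

Standardized effect: d = |μ_{device A} − μ_{device B}| / σ = |972.0 − 1061.3| / 93.8 = 0.9520
Noncentrality parameter: δ = d·√(n/2) = 0.9520 × √(21/2) = 3.0849
Two-sided α = 0.01 → critical value z_{0.005} = 2.576.
Power = Φ(δ − 2.576) + Φ(−δ − 2.576) = Φ(0.509) + Φ(-5.661) = 0.6947 + 0.0000 = 0.6947.
Type II error: β = 1 − power = 1 − 0.6947 = 0.3053.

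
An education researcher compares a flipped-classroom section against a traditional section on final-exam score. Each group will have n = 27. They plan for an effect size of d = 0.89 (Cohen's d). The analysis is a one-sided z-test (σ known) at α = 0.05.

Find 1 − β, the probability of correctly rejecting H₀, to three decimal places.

Noncentrality parameter: δ = d·√(n/2) = 0.89 × √(27/2) = 3.2701
Critical value for a one-sided test at α = 0.05: z_α = 1.645.
Power = Φ(δ − 1.645) = Φ(1.625) = 0.9479.

Power ≈ 0.948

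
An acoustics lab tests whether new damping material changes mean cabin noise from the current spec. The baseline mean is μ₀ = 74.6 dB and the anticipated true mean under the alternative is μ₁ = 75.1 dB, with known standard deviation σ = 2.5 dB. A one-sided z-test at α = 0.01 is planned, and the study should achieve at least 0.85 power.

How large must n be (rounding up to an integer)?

n = 283

Standardized effect: d = |μ₁ − μ₀| / σ = |75.1 − 74.6| / 2.5 = 0.2000
Set Φ(δ − 2.326) = 0.85; then δ − 2.326 = Φ⁻¹(0.85) = 1.036, giving δ = 3.363.
δ = d·√n ⇒ n = (δ/d)² = (3.363 / 0.2000)² = 282.71.
Round up to the next whole unit.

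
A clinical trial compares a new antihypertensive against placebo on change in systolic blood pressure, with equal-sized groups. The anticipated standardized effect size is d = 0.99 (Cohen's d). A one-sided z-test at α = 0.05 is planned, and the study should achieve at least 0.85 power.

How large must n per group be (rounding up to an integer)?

Set Φ(δ − 1.645) = 0.85; then δ − 1.645 = Φ⁻¹(0.85) = 1.036, giving δ = 2.681.
δ = d·√(n/2) ⇒ n = 2(δ/d)² = 2 × (2.681 / 0.99)² = 14.67.
Round up to the next whole unit.

n = 15 per group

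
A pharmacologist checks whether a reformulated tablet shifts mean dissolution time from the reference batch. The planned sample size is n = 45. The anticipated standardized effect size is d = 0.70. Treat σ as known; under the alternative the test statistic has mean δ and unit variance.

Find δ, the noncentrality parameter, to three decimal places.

δ = d·√n = 0.70 × √45 = 4.6957

δ ≈ 4.696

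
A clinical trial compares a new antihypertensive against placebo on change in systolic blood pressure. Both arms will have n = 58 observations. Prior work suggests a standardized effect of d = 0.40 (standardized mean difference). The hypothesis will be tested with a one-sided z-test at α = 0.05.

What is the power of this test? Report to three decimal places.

Noncentrality parameter: δ = d·√(n/2) = 0.40 × √(58/2) = 2.1541
One-sided α = 0.05 → critical value z_{0.05} = 1.645.
Power = P(Z > 1.645 − δ) = Φ(0.509) = 0.6947.

Power ≈ 0.695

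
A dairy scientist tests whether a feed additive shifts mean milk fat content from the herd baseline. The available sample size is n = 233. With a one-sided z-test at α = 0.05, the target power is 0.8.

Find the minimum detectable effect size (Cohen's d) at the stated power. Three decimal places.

d ≈ 0.163

Required noncentrality: δ = z_{0.05} + z_{0.20} = 1.645 + 0.842 = 2.486.
δ = d·√n ⇒ d = δ/√n = 2.486/√233 = 0.1629.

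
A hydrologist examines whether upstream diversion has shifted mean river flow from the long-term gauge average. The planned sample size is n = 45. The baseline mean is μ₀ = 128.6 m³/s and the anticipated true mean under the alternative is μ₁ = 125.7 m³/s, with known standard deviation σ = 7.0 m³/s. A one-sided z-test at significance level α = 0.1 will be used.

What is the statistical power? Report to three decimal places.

Power ≈ 0.933

Standardized effect: d = |μ₁ − μ₀| / σ = |125.7 − 128.6| / 7.0 = 0.4143
Noncentrality parameter: δ = d·√n = 0.4143 × √45 = 2.7791
One-sided α = 0.1 → critical value z_{0.1} = 1.282.
Power = Φ(δ − 1.282) = Φ(1.498) = 0.9329.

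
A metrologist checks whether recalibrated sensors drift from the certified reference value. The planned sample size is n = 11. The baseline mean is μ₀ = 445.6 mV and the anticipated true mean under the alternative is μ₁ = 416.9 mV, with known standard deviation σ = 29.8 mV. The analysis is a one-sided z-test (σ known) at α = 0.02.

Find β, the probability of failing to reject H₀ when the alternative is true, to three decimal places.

β ≈ 0.127

Standardized effect: d = |μ₁ − μ₀| / σ = |416.9 − 445.6| / 29.8 = 0.9631
Noncentrality parameter: δ = d·√n = 0.9631 × √11 = 3.1942
One-sided α = 0.02 → critical value z_{0.02} = 2.054.
Power = Φ(δ − 2.054) = Φ(1.140) = 0.8730.
Type II error: β = 1 − power = 1 − 0.8730 = 0.1270.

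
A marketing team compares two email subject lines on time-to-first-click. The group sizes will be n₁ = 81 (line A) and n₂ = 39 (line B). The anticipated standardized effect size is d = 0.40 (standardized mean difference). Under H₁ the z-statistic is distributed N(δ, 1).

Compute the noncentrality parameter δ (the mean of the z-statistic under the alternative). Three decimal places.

δ = d / √(1/n₁ + 1/n₂) = 0.40 / √(1/81 + 1/39) = 2.0523

δ ≈ 2.052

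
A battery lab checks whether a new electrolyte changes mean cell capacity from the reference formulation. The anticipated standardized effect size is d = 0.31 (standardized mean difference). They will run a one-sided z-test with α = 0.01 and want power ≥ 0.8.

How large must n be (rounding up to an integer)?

For power 0.8 need Φ(δ − z_{0.01}) = 0.8, so δ = z_{0.01} + z_{0.20} = 2.326 + 0.842 = 3.168.
δ = d·√n ⇒ n = (δ/d)² = (3.168 / 0.31)² = 104.43.
Rounding up, n = 105.

n = 105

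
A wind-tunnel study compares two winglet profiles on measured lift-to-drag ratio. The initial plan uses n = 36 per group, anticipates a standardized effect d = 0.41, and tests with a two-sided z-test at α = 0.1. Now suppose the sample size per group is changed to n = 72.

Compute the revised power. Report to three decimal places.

Power ≈ 0.793

With n = 72 per group: δ = d·√(n/2) = 0.41 × √(72/2) = 2.4600. Critical value z_{0.05} = 1.645.
Revised power = Φ(δ − 1.645) + Φ(−δ − 1.645) = Φ(0.815) + Φ(-4.105) = 0.7925 + 0.0000 = 0.7925.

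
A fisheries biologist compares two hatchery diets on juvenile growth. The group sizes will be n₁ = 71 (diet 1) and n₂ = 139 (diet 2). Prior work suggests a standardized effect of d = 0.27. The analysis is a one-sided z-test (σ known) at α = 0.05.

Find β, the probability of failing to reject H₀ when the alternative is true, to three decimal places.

β ≈ 0.418

Noncentrality parameter: δ = d / √(1/n₁ + 1/n₂) = 0.27 / √(1/71 + 1/139) = 1.8509
Critical value for a one-sided test at α = 0.05: z_α = 1.645.
Power = Φ(δ − 1.645) = Φ(0.206) = 0.5816.
Type II error: β = 1 − power = 1 − 0.5816 = 0.4184.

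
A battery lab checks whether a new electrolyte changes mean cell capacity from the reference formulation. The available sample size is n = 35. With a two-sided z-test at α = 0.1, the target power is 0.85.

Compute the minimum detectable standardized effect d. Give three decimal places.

Need Φ(δ − 1.645) = 0.85, so δ = 1.645 + 1.036 = 2.681.
(The second rejection-region term Φ(−δ − z_{α/2}) is negligible and dropped.)
δ = d·√n ⇒ d = δ/√n = 2.681/√35 = 0.4532.

d ≈ 0.453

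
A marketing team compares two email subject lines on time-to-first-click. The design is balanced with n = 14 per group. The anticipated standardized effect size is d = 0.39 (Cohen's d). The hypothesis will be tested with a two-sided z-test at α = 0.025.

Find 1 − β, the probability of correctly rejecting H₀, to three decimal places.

Noncentrality parameter: λ = d·√(n/2) = 0.39 × √(14/2) = 1.0318
Two-sided α = 0.025 → critical value z_{0.0125} = 2.241.
Power = Φ(λ − 2.241) + Φ(−λ − 2.241) = Φ(-1.210) + Φ(-3.273) = 0.1132 + 0.0005 = 0.1138.

Power ≈ 0.114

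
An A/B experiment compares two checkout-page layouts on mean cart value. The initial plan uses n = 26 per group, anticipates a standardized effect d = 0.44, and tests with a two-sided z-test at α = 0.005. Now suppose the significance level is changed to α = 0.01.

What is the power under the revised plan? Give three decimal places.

Power ≈ 0.161

δ = d·√(n/2) = 0.44 × √(26/2) = 1.5864 (unchanged). New critical value: z_{0.005} = 2.576.
Revised power = Φ(δ − 2.576) + Φ(−δ − 2.576) = Φ(-0.989) + Φ(-4.162) = 0.1612 + 0.0000 = 0.1613.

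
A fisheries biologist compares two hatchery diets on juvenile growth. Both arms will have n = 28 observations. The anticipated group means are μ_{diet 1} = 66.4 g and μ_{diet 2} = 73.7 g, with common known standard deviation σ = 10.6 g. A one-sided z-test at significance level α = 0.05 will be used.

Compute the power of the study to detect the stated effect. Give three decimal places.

Standardized effect: d = |μ_{diet 1} − μ_{diet 2}| / σ = |66.4 − 73.7| / 10.6 = 0.6887
Noncentrality parameter: δ = d·√(n/2) = 0.6887 × √(28/2) = 2.5768
Critical value for a one-sided test at α = 0.05: z_α = 1.645.
Power = Φ(δ − 1.645) = Φ(0.932) = 0.8243.

Power ≈ 0.824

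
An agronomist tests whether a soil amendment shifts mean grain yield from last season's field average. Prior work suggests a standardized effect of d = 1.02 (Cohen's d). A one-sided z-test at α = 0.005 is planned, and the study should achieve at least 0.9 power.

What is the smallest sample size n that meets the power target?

n = 15

Set Φ(δ − 2.576) = 0.9; then δ − 2.576 = Φ⁻¹(0.9) = 1.282, giving δ = 3.857.
δ = d·√n ⇒ n = (δ/d)² = (3.857 / 1.02)² = 14.30.
Rounding up, n = 15.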